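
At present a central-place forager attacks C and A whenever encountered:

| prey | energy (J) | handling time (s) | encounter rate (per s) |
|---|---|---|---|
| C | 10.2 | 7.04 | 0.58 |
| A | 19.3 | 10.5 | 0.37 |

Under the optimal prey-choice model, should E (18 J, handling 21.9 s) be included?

Current rate: (0.58×10.2 + 0.37×19.3)/(1 + 0.58×7.04 + 0.37×10.5) = 1.456 J/s.
E: E/h = 18/21.9 = 0.8219 J/s.
Since 0.8219 < R, time spent handling E is better spent searching.

No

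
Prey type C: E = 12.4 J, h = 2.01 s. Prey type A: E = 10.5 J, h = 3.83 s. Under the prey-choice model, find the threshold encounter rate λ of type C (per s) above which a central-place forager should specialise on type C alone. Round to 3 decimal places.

0.398 per s

Drop type A once their profitability E₂/h₂ falls below the rate achievable on type C alone: E₂/h₂ = λE₁/(1 + λh₁).
Solve for λ: λE₁h₂ = E₂(1 + λh₁) → λ(E₁h₂ − E₂h₁) = E₂ → λ = E₂/(E₁h₂ − E₂h₁).
λ = 10.5/(12.4×3.83 − 10.5×2.01) = 10.5/26.39 = 0.3979 per s.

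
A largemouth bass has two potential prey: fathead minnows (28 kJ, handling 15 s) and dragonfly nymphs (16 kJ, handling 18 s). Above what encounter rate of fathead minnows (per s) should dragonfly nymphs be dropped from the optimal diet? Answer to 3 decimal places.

0.061 per s

At the threshold, the rate on fathead minnows alone equals the profitability of dragonfly nymphs: λ·28/(1 + λ·15) = 16/18 = 0.8889.
Rearranging, λ(28 − 0.8889×15) = 0.8889, so λ = 0.8889/14.67 = 0.06061 per s.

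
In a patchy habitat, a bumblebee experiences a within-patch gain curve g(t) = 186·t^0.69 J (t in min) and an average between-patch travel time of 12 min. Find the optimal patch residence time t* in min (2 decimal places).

Maximise g(t)/(T+t): set derivative to zero → g'(t)(T+t) = g(t).
g'(t) = 0.69·186·t^-0.31. Setting 0.69·186·t^-0.31 = 186·t^0.69/(12+t) gives 0.69(12+t) = t, so 0.31·t = 0.69×12.
t* = 0.69×12/0.31 = 26.71 min.

26.71 min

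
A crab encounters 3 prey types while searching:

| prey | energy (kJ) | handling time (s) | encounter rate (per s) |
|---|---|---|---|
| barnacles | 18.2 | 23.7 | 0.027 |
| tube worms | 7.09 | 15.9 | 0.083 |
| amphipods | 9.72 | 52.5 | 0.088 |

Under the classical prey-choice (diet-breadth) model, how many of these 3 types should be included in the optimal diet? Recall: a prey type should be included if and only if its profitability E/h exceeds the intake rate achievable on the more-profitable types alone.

2

E/h in descending order: barnacles 0.768, tube worms 0.446, amphipods 0.185 kJ/s. The optimal diet is the largest prefix of this list for which every included type satisfies E_i/h_i > R on the types above it.
Rate on top 1: 0.2997. tube worms: 0.446 > 0.2997 → include.
Rate on top 2: 0.3649. amphipods: 0.185 < 0.3649 → exclude; stop.
Optimal diet: barnacles, tube worms — 2 of 3 types.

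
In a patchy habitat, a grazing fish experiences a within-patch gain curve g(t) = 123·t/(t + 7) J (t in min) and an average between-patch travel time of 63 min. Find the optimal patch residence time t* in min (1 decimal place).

21.0 min

Maximise g(t)/(T+t): set derivative to zero → g'(t)(T+t) = g(t).
g'(t) = 123·7/(t + 7)². Setting 123·7/(t+7)² = 123t/[(t+7)(63+t)] gives 7(63+t) = t(t+7), so t² = 7×63 = 441.
t* = √441 = 21 min.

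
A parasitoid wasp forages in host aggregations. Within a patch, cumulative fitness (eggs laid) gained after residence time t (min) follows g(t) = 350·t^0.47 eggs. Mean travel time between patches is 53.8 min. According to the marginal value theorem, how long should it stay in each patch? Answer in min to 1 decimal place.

Maximise g(t)/(T+t): set derivative to zero → g'(t)(T+t) = g(t).
g'(t) = 0.47·350·t^-0.53. Setting 0.47·350·t^-0.53 = 350·t^0.47/(53.8+t) gives 0.47(53.8+t) = t, so 0.53·t = 0.47×53.8.
t* = 0.47×53.8/0.53 = 47.71 min.

47.7 min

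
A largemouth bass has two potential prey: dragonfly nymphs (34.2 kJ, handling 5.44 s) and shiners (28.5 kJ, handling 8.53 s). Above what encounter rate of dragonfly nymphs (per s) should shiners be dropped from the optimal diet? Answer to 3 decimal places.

0.209 per s

The zero-one rule: include shiners iff E₂/h₂ > λE₁/(1+λh₁). Equality gives the switch point.
λE₁h₂ = E₂ + λE₂h₁ ⇒ λ = E₂/(E₁h₂ − E₂h₁) = 28.5/(291.7 − 155) = 0.2085 per s.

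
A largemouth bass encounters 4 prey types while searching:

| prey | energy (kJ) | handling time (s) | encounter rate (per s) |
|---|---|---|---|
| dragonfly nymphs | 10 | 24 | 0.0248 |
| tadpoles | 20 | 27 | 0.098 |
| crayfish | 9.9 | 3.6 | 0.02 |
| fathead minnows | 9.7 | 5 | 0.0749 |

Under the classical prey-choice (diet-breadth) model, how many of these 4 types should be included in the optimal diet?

3

Rank by E/h (kJ/s): crayfish 2.75, fathead minnows 1.94, tadpoles 0.741, dragonfly nymphs 0.417. Include each in turn until the next type's E/h falls below the running intake rate.
Rate on top 1: 0.1847. fathead minnows: 1.94 > 0.1847 → include.
Rate on top 2: 0.6391. tadpoles: 0.741 > 0.6391 → include.
Rate on top 3: 0.7048. dragonfly nymphs: 0.417 < 0.7048 → exclude; stop.
Optimal diet: crayfish, fathead minnows, tadpoles — 3 of 4 types.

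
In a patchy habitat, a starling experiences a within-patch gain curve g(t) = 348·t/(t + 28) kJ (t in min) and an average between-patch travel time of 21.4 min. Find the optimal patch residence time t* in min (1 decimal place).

24.5 min

Maximise g(t)/(T+t): set derivative to zero → g'(t)(T+t) = g(t).
g'(t) = 348·28/(t + 28)². Setting 348·28/(t+28)² = 348t/[(t+28)(21.4+t)] gives 28(21.4+t) = t(t+28), so t² = 28×21.4 = 599.2.
t* = √599.2 = 24.48 min.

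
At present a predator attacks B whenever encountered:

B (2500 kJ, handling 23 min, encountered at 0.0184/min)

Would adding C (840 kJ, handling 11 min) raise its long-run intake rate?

Intake rate on the current diet: R = (0.0184×2500) / (1 + 0.0184×23) = 46/1.423 = 32.32 kJ/min.
Profitability of C: 840/11 = 76.36 kJ/min.
76.36 > 32.32, so adding C raises the average — include it.

Yes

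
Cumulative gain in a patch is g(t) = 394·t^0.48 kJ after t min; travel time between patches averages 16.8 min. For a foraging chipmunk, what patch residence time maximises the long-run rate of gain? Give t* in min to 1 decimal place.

Optimal t* satisfies g'(t*) = g(t*)/(T + t*).
g'(t) = 0.48·394·t^-0.52. Setting 0.48·394·t^-0.52 = 394·t^0.48/(16.8+t) gives 0.48(16.8+t) = t, so 0.52·t = 0.48×16.8.
t* = 0.48×16.8/0.52 = 15.51 min.

15.5 min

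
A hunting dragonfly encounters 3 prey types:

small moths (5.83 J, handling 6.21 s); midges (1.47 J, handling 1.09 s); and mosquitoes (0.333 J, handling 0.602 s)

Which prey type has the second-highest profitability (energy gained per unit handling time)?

Profitability E/h (J/s): small moths = 5.83/6.21 = 0.939, midges = 1.47/1.09 = 1.35, mosquitoes = 0.333/0.602 = 0.553.
Ranked: midges > small moths > mosquitoes.

small moths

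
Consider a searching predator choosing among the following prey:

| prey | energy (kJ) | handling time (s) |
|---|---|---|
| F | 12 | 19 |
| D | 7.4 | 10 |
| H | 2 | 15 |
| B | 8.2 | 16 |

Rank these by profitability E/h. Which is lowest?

In descending order of E/h:
D: 7.4/10 = 0.74 kJ/s
F: 12/19 = 0.632 kJ/s
B: 8.2/16 = 0.512 kJ/s
H: 2/15 = 0.133 kJ/s

H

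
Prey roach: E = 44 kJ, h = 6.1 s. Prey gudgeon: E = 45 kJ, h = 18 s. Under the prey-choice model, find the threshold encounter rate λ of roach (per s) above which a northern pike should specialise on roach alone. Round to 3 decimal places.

0.087 per s

The zero-one rule: include gudgeon iff E₂/h₂ > λE₁/(1+λh₁). Equality gives the switch point.
λE₁h₂ = E₂ + λE₂h₁ ⇒ λ = E₂/(E₁h₂ − E₂h₁) = 45/(792 − 274.5) = 0.08696 per s.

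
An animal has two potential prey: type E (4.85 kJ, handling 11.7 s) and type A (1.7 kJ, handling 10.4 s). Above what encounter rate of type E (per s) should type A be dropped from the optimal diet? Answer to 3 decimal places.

Drop type A once their profitability E₂/h₂ falls below the rate achievable on type E alone: E₂/h₂ = λE₁/(1 + λh₁).
Solve for λ: λE₁h₂ = E₂(1 + λh₁) → λ(E₁h₂ − E₂h₁) = E₂ → λ = E₂/(E₁h₂ − E₂h₁).
λ = 1.7/(4.85×10.4 − 1.7×11.7) = 1.7/30.55 = 0.05565 per s.

0.056 per s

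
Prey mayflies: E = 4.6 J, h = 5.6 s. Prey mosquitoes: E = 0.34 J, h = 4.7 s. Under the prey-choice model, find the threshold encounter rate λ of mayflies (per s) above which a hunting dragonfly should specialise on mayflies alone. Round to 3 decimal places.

The zero-one rule: include mosquitoes iff E₂/h₂ > λE₁/(1+λh₁). Equality gives the switch point.
λE₁h₂ = E₂ + λE₂h₁ ⇒ λ = E₂/(E₁h₂ − E₂h₁) = 0.34/(21.62 − 1.904) = 0.01724 per s.

0.017 per s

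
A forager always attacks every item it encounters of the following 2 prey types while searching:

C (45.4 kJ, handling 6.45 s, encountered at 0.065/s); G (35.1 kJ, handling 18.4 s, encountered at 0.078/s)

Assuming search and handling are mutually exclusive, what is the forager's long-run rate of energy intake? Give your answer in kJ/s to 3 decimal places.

1.993 kJ/s

R = (0.065×45.4 + 0.078×35.1) / (1 + 0.065×6.45 + 0.078×18.4) = 5.689/2.854 = 1.993 kJ/s.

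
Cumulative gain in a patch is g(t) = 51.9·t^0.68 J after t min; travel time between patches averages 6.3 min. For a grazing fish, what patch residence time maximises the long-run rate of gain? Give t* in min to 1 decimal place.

Maximise g(t)/(T+t): set derivative to zero → g'(t)(T+t) = g(t).
g'(t) = 0.68·51.9·t^-0.32. Setting 0.68·51.9·t^-0.32 = 51.9·t^0.68/(6.3+t) gives 0.68(6.3+t) = t, so 0.32·t = 0.68×6.3.
t* = 0.68×6.3/0.32 = 13.39 min.

13.4 min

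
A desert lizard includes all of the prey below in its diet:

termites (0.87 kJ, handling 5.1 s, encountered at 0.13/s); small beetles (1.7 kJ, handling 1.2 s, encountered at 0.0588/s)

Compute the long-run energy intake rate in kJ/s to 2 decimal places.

Energy encountered per unit search time: 0.13×0.87 + 0.0588×1.7 = 0.2131 kJ/s.
Handling time per unit search time: 0.13×5.1 + 0.0588×1.2 = 0.7336.
Rate = 0.2131/(1 + 0.7336) = 0.1229 kJ/s.

0.12 kJ/s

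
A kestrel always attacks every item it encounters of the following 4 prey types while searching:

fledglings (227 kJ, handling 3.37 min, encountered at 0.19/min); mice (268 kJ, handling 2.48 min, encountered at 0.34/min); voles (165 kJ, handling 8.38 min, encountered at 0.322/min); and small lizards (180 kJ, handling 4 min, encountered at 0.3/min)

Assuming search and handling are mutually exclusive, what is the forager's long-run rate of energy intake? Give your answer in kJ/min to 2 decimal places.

R = Σλ_iE_i / (1 + Σλ_ih_i)
Numerator: 0.19×227 + 0.34×268 + 0.322×165 + 0.3×180 = 241.4
Denominator: 1 + 0.19×3.37 + 0.34×2.48 + 0.322×8.38 + 0.3×4 = 6.382
R = 241.4/6.382 = 37.82 kJ/min

37.82 kJ/min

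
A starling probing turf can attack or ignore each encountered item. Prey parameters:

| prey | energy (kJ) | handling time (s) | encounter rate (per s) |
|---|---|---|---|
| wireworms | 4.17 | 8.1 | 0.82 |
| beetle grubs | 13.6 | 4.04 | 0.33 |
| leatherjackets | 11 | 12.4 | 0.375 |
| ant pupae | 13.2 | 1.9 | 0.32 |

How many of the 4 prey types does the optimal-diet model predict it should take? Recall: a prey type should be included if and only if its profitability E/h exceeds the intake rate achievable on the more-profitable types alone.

Rank by E/h (kJ/s): ant pupae 6.95, beetle grubs 3.37, leatherjackets 0.887, wireworms 0.515. Include each in turn until the next type's E/h falls below the running intake rate.
Rate on top 1: 2.627. beetle grubs: 3.37 > 2.627 → include.
Rate on top 2: 2.962. leatherjackets: 0.887 < 2.962 → exclude; stop.
Optimal diet: ant pupae, beetle grubs — 2 of 4 types.

2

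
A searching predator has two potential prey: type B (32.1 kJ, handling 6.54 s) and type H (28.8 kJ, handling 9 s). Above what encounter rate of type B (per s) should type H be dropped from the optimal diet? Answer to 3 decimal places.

At the threshold, the rate on type B alone equals the profitability of type H: λ·32.1/(1 + λ·6.54) = 28.8/9 = 3.2.
Rearranging, λ(32.1 − 3.2×6.54) = 3.2, so λ = 3.2/11.17 = 0.2864 per s.

0.286 per s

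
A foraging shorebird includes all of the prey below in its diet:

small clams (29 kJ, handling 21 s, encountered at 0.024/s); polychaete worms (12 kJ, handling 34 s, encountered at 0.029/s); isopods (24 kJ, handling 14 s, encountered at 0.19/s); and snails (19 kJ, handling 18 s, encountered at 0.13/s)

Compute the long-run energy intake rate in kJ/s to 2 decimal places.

Energy encountered per unit search time: 0.024×29 + 0.029×12 + 0.19×24 + 0.13×19 = 8.074 kJ/s.
Handling time per unit search time: 0.024×21 + 0.029×34 + 0.19×14 + 0.13×18 = 6.49.
Rate = 8.074/(1 + 6.49) = 1.078 kJ/s.

1.08 kJ/s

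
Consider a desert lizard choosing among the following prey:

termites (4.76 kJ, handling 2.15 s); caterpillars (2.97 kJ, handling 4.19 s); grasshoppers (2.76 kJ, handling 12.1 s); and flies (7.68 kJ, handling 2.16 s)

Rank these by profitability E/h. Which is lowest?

grasshoppers

In descending order of E/h:
flies: 7.68/2.16 = 3.56 kJ/s
termites: 4.76/2.15 = 2.21 kJ/s
caterpillars: 2.97/4.19 = 0.709 kJ/s
grasshoppers: 2.76/12.1 = 0.228 kJ/s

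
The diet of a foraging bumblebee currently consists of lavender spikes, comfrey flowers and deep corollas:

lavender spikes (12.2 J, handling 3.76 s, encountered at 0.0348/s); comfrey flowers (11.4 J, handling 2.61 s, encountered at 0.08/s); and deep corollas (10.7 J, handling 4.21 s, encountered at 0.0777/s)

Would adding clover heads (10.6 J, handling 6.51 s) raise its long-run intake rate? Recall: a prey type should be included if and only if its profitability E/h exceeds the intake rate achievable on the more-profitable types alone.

Yes

On lavender spikes, comfrey flowers and deep corollas alone, R = ΣλE/(1+Σλh) = 2.168/1.667 = 1.301 J/s.
Profitability of clover heads: 10.6/6.51 = 1.628 J/s.
1.628 > 1.301, so adding clover heads raises the average — include it.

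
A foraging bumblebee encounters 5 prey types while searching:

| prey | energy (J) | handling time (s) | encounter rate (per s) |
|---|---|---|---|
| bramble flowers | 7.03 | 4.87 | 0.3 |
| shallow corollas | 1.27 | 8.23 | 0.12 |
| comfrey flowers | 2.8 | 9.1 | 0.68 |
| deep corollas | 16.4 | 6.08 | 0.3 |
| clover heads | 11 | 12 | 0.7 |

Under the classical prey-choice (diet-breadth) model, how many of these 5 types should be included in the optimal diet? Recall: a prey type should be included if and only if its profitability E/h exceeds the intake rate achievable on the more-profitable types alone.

E/h in descending order: deep corollas 2.7, bramble flowers 1.44, clover heads 0.917, comfrey flowers 0.308, shallow corollas 0.154 J/s. The optimal diet is the largest prefix of this list for which every included type satisfies E_i/h_i > R on the types above it.
Rate on top 1: 1.742. bramble flowers: 1.44 < 1.742 → exclude; stop.
Optimal diet: deep corollas — 1 of 5 types.

1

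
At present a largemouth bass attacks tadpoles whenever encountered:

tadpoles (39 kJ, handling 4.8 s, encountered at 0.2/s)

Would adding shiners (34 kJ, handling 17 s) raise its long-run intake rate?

Intake rate on the current diet: R = (0.2×39) / (1 + 0.2×4.8) = 7.8/1.96 = 3.98 kJ/s.
shiners: E/h = 34/17 = 2 kJ/s.
Since 2 < R, time spent handling shiners is better spent searching.

No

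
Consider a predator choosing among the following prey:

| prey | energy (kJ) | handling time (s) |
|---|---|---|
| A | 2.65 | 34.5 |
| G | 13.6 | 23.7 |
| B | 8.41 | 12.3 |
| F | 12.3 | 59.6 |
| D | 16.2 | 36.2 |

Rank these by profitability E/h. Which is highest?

Profitability E/h (kJ/s): A = 2.65/34.5 = 0.0768, G = 13.6/23.7 = 0.574, B = 8.41/12.3 = 0.684, F = 12.3/59.6 = 0.206, D = 16.2/36.2 = 0.448.
Ranked: B > G > D > F > A.

B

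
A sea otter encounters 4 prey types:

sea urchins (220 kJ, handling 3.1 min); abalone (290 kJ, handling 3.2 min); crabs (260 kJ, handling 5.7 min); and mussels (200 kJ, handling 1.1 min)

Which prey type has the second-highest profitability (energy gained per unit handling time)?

abalone

In descending order of E/h:
mussels: 200/1.1 = 182 kJ/min
abalone: 290/3.2 = 90.6 kJ/min
sea urchins: 220/3.1 = 71 kJ/min
crabs: 260/5.7 = 45.6 kJ/min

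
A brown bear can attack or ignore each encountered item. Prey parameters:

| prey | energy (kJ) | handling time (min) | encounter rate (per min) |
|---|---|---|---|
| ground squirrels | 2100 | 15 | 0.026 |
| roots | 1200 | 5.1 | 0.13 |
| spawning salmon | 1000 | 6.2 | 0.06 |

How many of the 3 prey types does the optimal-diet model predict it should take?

Profitabilities (E/h, kJ/min): roots 235, spawning salmon 161, ground squirrels 140. Add prey in this order while the next type's profitability exceeds the intake rate on those already taken.
Rate on top 1: 93.81. spawning salmon: 161 > 93.81 → include.
Rate on top 2: 106.1. ground squirrels: 140 > 106.1 → include.
Optimal diet: roots, spawning salmon, ground squirrels — 3 of 3 types.

3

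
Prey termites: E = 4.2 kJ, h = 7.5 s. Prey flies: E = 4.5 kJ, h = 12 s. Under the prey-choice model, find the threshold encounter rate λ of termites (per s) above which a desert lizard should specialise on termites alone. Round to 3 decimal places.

At the threshold, the rate on termites alone equals the profitability of flies: λ·4.2/(1 + λ·7.5) = 4.5/12 = 0.375.
Rearranging, λ(4.2 − 0.375×7.5) = 0.375, so λ = 0.375/1.388 = 0.2703 per s.

0.270 per s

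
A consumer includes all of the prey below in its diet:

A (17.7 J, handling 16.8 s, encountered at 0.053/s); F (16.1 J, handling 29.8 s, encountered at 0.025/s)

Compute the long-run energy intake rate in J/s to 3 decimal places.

0.509 J/s

R = Σλ_iE_i / (1 + Σλ_ih_i)
Numerator: 0.053×17.7 + 0.025×16.1 = 1.341
Denominator: 1 + 0.053×16.8 + 0.025×29.8 = 2.635
R = 1.341/2.635 = 0.5087 J/s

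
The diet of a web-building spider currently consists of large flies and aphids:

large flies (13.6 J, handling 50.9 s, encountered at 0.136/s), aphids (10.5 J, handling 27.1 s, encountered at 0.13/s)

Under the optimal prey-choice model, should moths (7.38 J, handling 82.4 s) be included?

No

Intake rate on the current diet: R = (0.136×13.6 + 0.13×10.5) / (1 + 0.136×50.9 + 0.13×27.1) = 3.215/11.45 = 0.2809 J/s.
moths: E/h = 7.38/82.4 = 0.08956 J/s.
0.08956 < 0.2809, so adding moths would lower the average — exclude it.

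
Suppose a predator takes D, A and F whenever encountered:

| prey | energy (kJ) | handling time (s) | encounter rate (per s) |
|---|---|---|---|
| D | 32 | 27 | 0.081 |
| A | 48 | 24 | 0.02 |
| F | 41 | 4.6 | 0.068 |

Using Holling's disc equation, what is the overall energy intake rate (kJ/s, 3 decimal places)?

1.593 kJ/s

R = Σλ_iE_i / (1 + Σλ_ih_i)
Numerator: 0.081×32 + 0.02×48 + 0.068×41 = 6.34
Denominator: 1 + 0.081×27 + 0.02×24 + 0.068×4.6 = 3.98
R = 6.34/3.98 = 1.593 kJ/s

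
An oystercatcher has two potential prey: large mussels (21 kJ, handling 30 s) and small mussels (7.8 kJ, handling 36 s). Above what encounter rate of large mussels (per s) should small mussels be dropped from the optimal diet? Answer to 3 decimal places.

0.015 per s

At the threshold, the rate on large mussels alone equals the profitability of small mussels: λ·21/(1 + λ·30) = 7.8/36 = 0.2167.
Rearranging, λ(21 − 0.2167×30) = 0.2167, so λ = 0.2167/14.5 = 0.01494 per s.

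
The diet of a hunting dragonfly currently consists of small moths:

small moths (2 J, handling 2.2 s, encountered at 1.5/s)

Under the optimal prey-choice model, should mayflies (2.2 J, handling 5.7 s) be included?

Current rate: (1.5×2)/(1 + 1.5×2.2) = 0.6977 J/s.
Profitability of mayflies: 2.2/5.7 = 0.386 J/s.
0.386 < 0.6977, so adding mayflies would lower the average — exclude it.

No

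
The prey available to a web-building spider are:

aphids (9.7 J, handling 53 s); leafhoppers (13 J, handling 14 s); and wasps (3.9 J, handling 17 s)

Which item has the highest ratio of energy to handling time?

leafhoppers

Profitability E/h (J/s): aphids = 9.7/53 = 0.183, leafhoppers = 13/14 = 0.929, wasps = 3.9/17 = 0.229.
Ranked: leafhoppers > wasps > aphids.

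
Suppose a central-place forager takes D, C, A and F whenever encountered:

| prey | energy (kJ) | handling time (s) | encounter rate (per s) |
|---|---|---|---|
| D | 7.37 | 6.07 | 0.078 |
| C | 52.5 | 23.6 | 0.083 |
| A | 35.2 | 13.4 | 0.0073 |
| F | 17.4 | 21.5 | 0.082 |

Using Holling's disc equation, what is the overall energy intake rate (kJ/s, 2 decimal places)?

1.25 kJ/s

R = Σλ_iE_i / (1 + Σλ_ih_i)
Numerator: 0.078×7.37 + 0.083×52.5 + 0.0073×35.2 + 0.082×17.4 = 6.616
Denominator: 1 + 0.078×6.07 + 0.083×23.6 + 0.0073×13.4 + 0.082×21.5 = 5.293
R = 6.616/5.293 = 1.25 kJ/s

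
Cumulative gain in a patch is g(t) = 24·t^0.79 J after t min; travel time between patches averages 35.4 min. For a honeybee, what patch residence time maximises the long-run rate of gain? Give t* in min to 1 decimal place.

133.2 min

Optimal t* satisfies g'(t*) = g(t*)/(T + t*).
g'(t) = 0.79·24·t^-0.21. Setting 0.79·24·t^-0.21 = 24·t^0.79/(35.4+t) gives 0.79(35.4+t) = t, so 0.21·t = 0.79×35.4.
t* = 0.79×35.4/0.21 = 133.2 min.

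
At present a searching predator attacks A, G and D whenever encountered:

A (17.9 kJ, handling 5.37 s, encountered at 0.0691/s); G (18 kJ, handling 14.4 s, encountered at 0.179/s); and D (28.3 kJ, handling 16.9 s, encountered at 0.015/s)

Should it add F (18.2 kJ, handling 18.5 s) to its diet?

No

On A, G and D alone, R = ΣλE/(1+Σλh) = 4.883/4.202 = 1.162 kJ/s.
F: E/h = 18.2/18.5 = 0.9838 kJ/s.
Since 0.9838 < R, time spent handling F is better spent searching.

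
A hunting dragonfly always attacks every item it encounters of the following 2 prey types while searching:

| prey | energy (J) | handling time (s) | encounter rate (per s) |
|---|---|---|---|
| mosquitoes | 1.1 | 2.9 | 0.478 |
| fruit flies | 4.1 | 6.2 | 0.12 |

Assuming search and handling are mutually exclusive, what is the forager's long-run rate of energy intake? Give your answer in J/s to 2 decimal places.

R = (0.478×1.1 + 0.12×4.1) / (1 + 0.478×2.9 + 0.12×6.2) = 1.018/3.13 = 0.3252 J/s.

0.33 J/s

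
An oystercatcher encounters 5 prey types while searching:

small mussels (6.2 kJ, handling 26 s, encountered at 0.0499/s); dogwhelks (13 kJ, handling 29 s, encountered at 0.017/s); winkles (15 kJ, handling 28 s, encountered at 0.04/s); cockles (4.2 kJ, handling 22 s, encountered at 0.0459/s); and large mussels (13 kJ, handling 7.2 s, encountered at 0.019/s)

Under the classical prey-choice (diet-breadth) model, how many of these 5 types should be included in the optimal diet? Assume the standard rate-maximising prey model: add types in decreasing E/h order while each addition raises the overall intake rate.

3

Profitabilities (E/h, kJ/s): large mussels 1.81, winkles 0.536, dogwhelks 0.448, small mussels 0.238, cockles 0.191. Add prey in this order while the next type's profitability exceeds the intake rate on those already taken.
Rate on top 1: 0.2173. winkles: 0.536 > 0.2173 → include.
Rate on top 2: 0.3753. dogwhelks: 0.448 > 0.3753 → include.
Rate on top 3: 0.3884. small mussels: 0.238 < 0.3884 → exclude; stop.
Optimal diet: large mussels, winkles, dogwhelks — 3 of 5 types.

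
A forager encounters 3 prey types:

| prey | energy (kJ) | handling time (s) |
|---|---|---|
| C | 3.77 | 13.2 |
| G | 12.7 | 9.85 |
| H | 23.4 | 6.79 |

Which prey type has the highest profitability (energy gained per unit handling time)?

In descending order of E/h:
H: 23.4/6.79 = 3.45 kJ/s
G: 12.7/9.85 = 1.29 kJ/s
C: 3.77/13.2 = 0.286 kJ/s

H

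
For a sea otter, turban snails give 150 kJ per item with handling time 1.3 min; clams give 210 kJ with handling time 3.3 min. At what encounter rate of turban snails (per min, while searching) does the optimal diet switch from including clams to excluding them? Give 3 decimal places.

0.946 per min

The zero-one rule: include clams iff E₂/h₂ > λE₁/(1+λh₁). Equality gives the switch point.
λE₁h₂ = E₂ + λE₂h₁ ⇒ λ = E₂/(E₁h₂ − E₂h₁) = 210/(495 − 273) = 0.9459 per min.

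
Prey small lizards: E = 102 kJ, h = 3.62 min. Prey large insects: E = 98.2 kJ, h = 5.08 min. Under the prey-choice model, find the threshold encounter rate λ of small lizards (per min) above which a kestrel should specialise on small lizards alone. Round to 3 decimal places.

The zero-one rule: include large insects iff E₂/h₂ > λE₁/(1+λh₁). Equality gives the switch point.
λE₁h₂ = E₂ + λE₂h₁ ⇒ λ = E₂/(E₁h₂ − E₂h₁) = 98.2/(518.2 − 355.5) = 0.6037 per min.

0.604 per min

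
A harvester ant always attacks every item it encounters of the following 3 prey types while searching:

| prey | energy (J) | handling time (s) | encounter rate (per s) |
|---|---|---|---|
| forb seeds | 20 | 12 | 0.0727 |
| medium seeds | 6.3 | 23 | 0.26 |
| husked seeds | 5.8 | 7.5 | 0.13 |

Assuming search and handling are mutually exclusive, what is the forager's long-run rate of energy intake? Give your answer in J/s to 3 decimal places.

0.436 J/s

R = Σλ_iE_i / (1 + Σλ_ih_i)
Numerator: 0.0727×20 + 0.26×6.3 + 0.13×5.8 = 3.846
Denominator: 1 + 0.0727×12 + 0.26×23 + 0.13×7.5 = 8.827
R = 3.846/8.827 = 0.4357 J/s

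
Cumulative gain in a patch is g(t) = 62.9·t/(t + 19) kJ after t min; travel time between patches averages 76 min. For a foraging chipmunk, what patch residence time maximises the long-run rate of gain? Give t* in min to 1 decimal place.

38.0 min

Optimal t* satisfies g'(t*) = g(t*)/(T + t*).
g'(t) = 62.9·19/(t + 19)². Setting 62.9·19/(t+19)² = 62.9t/[(t+19)(76+t)] gives 19(76+t) = t(t+19), so t² = 19×76 = 1444.
t* = √1444 = 38 min.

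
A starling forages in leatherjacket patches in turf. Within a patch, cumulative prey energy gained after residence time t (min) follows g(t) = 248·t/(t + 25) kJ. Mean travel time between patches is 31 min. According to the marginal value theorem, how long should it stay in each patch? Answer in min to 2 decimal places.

27.84 min

Optimal t* satisfies g'(t*) = g(t*)/(T + t*).
g'(t) = 248·25/(t + 25)². Setting 248·25/(t+25)² = 248t/[(t+25)(31+t)] gives 25(31+t) = t(t+25), so t² = 25×31 = 775.
t* = √775 = 27.84 min.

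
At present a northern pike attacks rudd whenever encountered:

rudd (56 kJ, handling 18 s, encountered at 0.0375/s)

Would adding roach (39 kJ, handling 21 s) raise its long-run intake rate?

Yes

On rudd alone, R = ΣλE/(1+Σλh) = 2.1/1.675 = 1.254 kJ/s.
roach: E/h = 39/21 = 1.857 kJ/s.
1.857 > 1.254, so adding roach raises the average — include it.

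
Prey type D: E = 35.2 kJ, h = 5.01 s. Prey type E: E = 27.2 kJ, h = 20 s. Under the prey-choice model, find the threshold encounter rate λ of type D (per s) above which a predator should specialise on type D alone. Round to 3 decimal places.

Drop type E once their profitability E₂/h₂ falls below the rate achievable on type D alone: E₂/h₂ = λE₁/(1 + λh₁).
Solve for λ: λE₁h₂ = E₂(1 + λh₁) → λ(E₁h₂ − E₂h₁) = E₂ → λ = E₂/(E₁h₂ − E₂h₁).
λ = 27.2/(35.2×20 − 27.2×5.01) = 27.2/567.7 = 0.04791 per s.

0.048 per s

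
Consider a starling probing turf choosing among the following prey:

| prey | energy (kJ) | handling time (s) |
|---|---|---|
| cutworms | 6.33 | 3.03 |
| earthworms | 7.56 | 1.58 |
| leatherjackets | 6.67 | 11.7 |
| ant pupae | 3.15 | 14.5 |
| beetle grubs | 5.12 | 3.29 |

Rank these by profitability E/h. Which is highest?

earthworms

Profitability E/h (kJ/s): cutworms = 6.33/3.03 = 2.09, earthworms = 7.56/1.58 = 4.78, leatherjackets = 6.67/11.7 = 0.57, ant pupae = 3.15/14.5 = 0.217, beetle grubs = 5.12/3.29 = 1.56.
Ranked: earthworms > cutworms > beetle grubs > leatherjackets > ant pupae.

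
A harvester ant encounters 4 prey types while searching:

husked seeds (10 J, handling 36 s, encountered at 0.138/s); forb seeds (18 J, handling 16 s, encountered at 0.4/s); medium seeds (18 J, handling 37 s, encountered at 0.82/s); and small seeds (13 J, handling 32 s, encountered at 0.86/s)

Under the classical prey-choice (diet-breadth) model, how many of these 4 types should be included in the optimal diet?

1

E/h in descending order: forb seeds 1.12, medium seeds 0.486, small seeds 0.406, husked seeds 0.278 J/s. The optimal diet is the largest prefix of this list for which every included type satisfies E_i/h_i > R on the types above it.
Rate on top 1: 0.973. medium seeds: 0.486 < 0.973 → exclude; stop.
Optimal diet: forb seeds — 1 of 4 types.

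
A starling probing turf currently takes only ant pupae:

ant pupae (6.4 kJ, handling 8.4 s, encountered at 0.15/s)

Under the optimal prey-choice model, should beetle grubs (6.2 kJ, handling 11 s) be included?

Yes

On ant pupae alone, R = ΣλE/(1+Σλh) = 0.96/2.26 = 0.4248 kJ/s.
beetle grubs: E/h = 6.2/11 = 0.5636 kJ/s.
0.5636 > 0.4248, so adding beetle grubs raises the average — include it.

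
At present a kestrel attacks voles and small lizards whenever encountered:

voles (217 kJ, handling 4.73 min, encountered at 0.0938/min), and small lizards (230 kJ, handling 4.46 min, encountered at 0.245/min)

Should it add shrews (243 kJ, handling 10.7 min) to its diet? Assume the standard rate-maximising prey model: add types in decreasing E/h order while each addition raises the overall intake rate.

On voles and small lizards alone, R = ΣλE/(1+Σλh) = 76.7/2.536 = 30.24 kJ/min.
shrews: E/h = 243/10.7 = 22.71 kJ/min.
22.71 < 30.24, so adding shrews would lower the average — exclude it.

No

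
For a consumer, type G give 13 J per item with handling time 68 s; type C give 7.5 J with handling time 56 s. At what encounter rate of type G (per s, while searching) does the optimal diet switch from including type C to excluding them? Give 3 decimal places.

Drop type C once their profitability E₂/h₂ falls below the rate achievable on type G alone: E₂/h₂ = λE₁/(1 + λh₁).
Solve for λ: λE₁h₂ = E₂(1 + λh₁) → λ(E₁h₂ − E₂h₁) = E₂ → λ = E₂/(E₁h₂ − E₂h₁).
λ = 7.5/(13×56 − 7.5×68) = 7.5/218 = 0.0344 per s.

0.034 per s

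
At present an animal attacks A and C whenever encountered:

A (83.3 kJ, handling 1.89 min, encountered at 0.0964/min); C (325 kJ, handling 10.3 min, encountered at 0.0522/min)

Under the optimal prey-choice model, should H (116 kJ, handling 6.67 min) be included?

Yes

On A and C alone, R = ΣλE/(1+Σλh) = 25/1.72 = 14.53 kJ/min.
Profitability of H: 116/6.67 = 17.39 kJ/min.
Since 17.39 > R, including H increases the long-run rate.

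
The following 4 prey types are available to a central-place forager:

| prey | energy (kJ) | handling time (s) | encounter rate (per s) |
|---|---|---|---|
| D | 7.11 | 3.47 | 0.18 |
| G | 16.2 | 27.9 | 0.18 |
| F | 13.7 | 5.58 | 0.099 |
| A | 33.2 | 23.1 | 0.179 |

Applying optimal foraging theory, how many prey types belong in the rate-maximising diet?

Rank by E/h (kJ/s): F 2.46, D 2.05, A 1.44, G 0.581. Include each in turn until the next type's E/h falls below the running intake rate.
Rate on top 1: 0.8737. D: 2.05 > 0.8737 → include.
Rate on top 2: 1.211. A: 1.44 > 1.211 → include.
Rate on top 3: 1.359. G: 0.581 < 1.359 → exclude; stop.
Optimal diet: F, D, A — 3 of 4 types.

3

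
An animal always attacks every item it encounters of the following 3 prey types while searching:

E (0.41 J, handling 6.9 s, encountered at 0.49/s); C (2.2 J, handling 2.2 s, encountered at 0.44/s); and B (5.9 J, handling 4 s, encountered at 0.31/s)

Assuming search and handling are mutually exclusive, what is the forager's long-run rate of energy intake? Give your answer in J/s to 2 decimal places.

0.45 J/s

R = Σλ_iE_i / (1 + Σλ_ih_i)
Numerator: 0.49×0.41 + 0.44×2.2 + 0.31×5.9 = 2.998
Denominator: 1 + 0.49×6.9 + 0.44×2.2 + 0.31×4 = 6.589
R = 2.998/6.589 = 0.455 J/s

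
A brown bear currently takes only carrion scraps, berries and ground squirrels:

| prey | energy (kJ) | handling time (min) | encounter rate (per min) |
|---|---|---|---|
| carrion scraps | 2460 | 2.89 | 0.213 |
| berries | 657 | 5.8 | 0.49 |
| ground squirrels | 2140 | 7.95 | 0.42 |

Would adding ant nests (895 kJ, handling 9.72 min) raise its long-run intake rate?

On carrion scraps, berries and ground squirrels alone, R = ΣλE/(1+Σλh) = 1745/7.797 = 223.8 kJ/min.
ant nests: E/h = 895/9.72 = 92.08 kJ/min.
Since 92.08 < R, time spent handling ant nests is better spent searching.

No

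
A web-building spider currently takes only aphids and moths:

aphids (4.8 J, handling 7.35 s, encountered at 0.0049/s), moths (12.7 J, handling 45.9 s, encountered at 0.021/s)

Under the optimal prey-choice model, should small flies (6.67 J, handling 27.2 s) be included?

Yes

On aphids and moths alone, R = ΣλE/(1+Σλh) = 0.2902/2 = 0.1451 J/s.
small flies: E/h = 6.67/27.2 = 0.2452 J/s.
0.2452 > 0.1451, so adding small flies raises the average — include it.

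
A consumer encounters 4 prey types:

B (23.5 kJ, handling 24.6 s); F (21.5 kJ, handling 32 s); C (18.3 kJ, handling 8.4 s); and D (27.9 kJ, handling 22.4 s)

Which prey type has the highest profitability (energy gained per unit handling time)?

In descending order of E/h:
C: 18.3/8.4 = 2.18 kJ/s
D: 27.9/22.4 = 1.25 kJ/s
B: 23.5/24.6 = 0.955 kJ/s
F: 21.5/32 = 0.672 kJ/s

C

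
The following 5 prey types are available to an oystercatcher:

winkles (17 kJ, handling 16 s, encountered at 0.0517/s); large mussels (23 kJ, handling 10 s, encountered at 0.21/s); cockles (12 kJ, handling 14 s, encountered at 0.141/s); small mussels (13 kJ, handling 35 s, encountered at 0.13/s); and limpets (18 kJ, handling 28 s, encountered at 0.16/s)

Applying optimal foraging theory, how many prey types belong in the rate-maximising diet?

Rank by E/h (kJ/s): large mussels 2.3, winkles 1.06, cockles 0.857, limpets 0.643, small mussels 0.371. Include each in turn until the next type's E/h falls below the running intake rate.
Rate on top 1: 1.558. winkles: 1.06 < 1.558 → exclude; stop.
Optimal diet: large mussels — 1 of 5 types.

1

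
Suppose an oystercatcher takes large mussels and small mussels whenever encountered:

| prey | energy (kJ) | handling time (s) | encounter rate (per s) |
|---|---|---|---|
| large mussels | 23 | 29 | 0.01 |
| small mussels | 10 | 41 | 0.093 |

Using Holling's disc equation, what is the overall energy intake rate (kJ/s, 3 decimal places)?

R = (0.01×23 + 0.093×10) / (1 + 0.01×29 + 0.093×41) = 1.16/5.103 = 0.2273 kJ/s.

0.227 kJ/s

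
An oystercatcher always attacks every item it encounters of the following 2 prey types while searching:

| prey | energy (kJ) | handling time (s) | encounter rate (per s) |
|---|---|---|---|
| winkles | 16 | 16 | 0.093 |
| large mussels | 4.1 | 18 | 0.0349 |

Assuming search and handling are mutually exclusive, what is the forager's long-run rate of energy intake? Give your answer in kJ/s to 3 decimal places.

Energy encountered per unit search time: 0.093×16 + 0.0349×4.1 = 1.631 kJ/s.
Handling time per unit search time: 0.093×16 + 0.0349×18 = 2.116.
Rate = 1.631/(1 + 2.116) = 0.5234 kJ/s.

0.523 kJ/s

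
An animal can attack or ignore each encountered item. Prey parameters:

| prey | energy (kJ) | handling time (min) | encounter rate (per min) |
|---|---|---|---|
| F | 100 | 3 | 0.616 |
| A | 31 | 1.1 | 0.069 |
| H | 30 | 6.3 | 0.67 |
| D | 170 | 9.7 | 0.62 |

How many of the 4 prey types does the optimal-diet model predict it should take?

2

Rank by E/h (kJ/min): F 33.3, A 28.2, D 17.5, H 4.76. Include each in turn until the next type's E/h falls below the running intake rate.
Rate on top 1: 21.63. A: 28.2 > 21.63 → include.
Rate on top 2: 21.8. D: 17.5 < 21.8 → exclude; stop.
Optimal diet: F, A — 2 of 4 types.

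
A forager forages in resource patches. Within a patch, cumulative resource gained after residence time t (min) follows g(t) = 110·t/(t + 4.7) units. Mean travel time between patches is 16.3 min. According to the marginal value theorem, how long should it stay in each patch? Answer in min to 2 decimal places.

Maximise g(t)/(T+t): set derivative to zero → g'(t)(T+t) = g(t).
g'(t) = 110·4.7/(t + 4.7)². Setting 110·4.7/(t+4.7)² = 110t/[(t+4.7)(16.3+t)] gives 4.7(16.3+t) = t(t+4.7), so t² = 4.7×16.3 = 76.61.
t* = √76.61 = 8.753 min.

8.75 min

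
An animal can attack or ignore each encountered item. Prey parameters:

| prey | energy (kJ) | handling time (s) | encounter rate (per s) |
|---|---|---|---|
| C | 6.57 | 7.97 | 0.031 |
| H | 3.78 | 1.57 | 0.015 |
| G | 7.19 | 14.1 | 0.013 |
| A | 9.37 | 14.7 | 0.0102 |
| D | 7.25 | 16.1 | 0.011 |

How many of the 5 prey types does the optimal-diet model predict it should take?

5

Rank by E/h (kJ/s): H 2.41, C 0.824, A 0.637, G 0.51, D 0.45. Include each in turn until the next type's E/h falls below the running intake rate.
Rate on top 1: 0.0554. C: 0.824 > 0.0554 → include.
Rate on top 2: 0.2049. A: 0.637 > 0.2049 → include.
Rate on top 3: 0.2506. G: 0.51 > 0.2506 → include.
Rate on top 4: 0.2802. D: 0.45 > 0.2802 → include.
Optimal diet: H, C, A, G, D — 5 of 5 types.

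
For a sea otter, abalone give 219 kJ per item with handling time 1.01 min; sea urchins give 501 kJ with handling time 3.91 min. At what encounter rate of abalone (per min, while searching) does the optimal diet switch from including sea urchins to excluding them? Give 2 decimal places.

At the threshold, the rate on abalone alone equals the profitability of sea urchins: λ·219/(1 + λ·1.01) = 501/3.91 = 128.1.
Rearranging, λ(219 − 128.1×1.01) = 128.1, so λ = 128.1/89.59 = 1.43 per min.

1.43 per min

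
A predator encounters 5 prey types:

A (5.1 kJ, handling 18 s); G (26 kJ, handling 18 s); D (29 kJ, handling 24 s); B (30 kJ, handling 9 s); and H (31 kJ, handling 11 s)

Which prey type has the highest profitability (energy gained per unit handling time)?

Profitability E/h (kJ/s): A = 5.1/18 = 0.283, G = 26/18 = 1.44, D = 29/24 = 1.21, B = 30/9 = 3.33, H = 31/11 = 2.82.
Ranked: B > H > G > D > A.

B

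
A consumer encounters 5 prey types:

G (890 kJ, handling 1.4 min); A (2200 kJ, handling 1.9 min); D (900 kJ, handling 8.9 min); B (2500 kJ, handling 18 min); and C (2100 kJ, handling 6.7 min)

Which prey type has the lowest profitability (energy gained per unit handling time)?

Profitability E/h (kJ/min): G = 890/1.4 = 636, A = 2200/1.9 = 1.16e+03, D = 900/8.9 = 101, B = 2500/18 = 139, C = 2100/6.7 = 313.
Ranked: A > G > C > B > D.

D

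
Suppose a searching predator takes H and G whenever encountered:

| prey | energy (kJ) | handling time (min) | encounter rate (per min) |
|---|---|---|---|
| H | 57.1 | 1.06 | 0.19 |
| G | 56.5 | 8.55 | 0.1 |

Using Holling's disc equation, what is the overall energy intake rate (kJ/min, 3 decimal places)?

8.023 kJ/min

R = (0.19×57.1 + 0.1×56.5) / (1 + 0.19×1.06 + 0.1×8.55) = 16.5/2.056 = 8.023 kJ/min.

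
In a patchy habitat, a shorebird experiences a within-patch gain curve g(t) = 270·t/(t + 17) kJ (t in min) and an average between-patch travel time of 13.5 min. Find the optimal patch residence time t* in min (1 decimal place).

Maximise g(t)/(T+t): set derivative to zero → g'(t)(T+t) = g(t).
g'(t) = 270·17/(t + 17)². Setting 270·17/(t+17)² = 270t/[(t+17)(13.5+t)] gives 17(13.5+t) = t(t+17), so t² = 17×13.5 = 229.5.
t* = √229.5 = 15.15 min.

15.1 min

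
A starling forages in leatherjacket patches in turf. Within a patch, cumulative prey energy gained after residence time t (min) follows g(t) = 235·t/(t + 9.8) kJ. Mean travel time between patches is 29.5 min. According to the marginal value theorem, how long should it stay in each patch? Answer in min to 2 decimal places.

Maximise g(t)/(T+t): set derivative to zero → g'(t)(T+t) = g(t).
g'(t) = 235·9.8/(t + 9.8)². Setting 235·9.8/(t+9.8)² = 235t/[(t+9.8)(29.5+t)] gives 9.8(29.5+t) = t(t+9.8), so t² = 9.8×29.5 = 289.1.
t* = √289.1 = 17 min.

17.00 min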